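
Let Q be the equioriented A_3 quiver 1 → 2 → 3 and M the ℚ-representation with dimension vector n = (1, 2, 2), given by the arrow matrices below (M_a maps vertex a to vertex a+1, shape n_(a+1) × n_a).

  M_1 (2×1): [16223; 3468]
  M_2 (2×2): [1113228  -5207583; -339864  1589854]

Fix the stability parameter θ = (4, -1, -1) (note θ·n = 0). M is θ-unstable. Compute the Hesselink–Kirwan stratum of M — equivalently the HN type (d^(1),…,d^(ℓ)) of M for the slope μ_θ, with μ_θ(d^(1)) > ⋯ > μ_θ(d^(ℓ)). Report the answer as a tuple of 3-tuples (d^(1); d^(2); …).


Barcode: M ≅ I[1,2], I[2,3], I[3,3]. HN layers by μ_θ (2 steps, strictly decreasing):
  μ^(1)=3/2; μ^(2)=-1

((1, 1, 0); (0, 1, 2))


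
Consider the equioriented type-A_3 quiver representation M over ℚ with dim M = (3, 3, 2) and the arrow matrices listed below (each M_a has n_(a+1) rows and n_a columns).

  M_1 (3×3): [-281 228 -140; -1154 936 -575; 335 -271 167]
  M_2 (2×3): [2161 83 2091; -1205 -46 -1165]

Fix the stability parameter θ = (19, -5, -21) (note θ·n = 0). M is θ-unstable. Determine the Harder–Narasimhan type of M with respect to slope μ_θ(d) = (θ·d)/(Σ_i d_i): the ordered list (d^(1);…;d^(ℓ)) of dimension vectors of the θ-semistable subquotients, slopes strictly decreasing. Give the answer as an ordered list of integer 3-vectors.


Barcode: M ≅ I[1,2], I[1,3]^2. HN layers by μ_θ (2 steps, strictly decreasing):
  μ^(1)=7; μ^(2)=-7/3

((1, 1, 0); (2, 2, 2))


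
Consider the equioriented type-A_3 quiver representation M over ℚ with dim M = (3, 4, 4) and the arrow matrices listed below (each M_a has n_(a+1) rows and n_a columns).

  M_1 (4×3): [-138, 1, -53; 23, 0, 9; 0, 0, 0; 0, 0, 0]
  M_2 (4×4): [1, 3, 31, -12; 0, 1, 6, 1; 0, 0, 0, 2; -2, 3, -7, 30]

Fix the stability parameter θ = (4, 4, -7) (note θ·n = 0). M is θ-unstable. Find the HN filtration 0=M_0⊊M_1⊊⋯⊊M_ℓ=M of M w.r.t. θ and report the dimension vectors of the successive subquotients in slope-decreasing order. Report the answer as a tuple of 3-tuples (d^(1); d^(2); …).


Interval decomposition of M: I[1,1], I[1,3]^2, I[2,3]^2.
HN type (ℓ=3): μ^(1)=4; μ^(2)=1/3; μ^(3)=-3/2

((1, 0, 0); (2, 2, 2); (0, 2, 2))


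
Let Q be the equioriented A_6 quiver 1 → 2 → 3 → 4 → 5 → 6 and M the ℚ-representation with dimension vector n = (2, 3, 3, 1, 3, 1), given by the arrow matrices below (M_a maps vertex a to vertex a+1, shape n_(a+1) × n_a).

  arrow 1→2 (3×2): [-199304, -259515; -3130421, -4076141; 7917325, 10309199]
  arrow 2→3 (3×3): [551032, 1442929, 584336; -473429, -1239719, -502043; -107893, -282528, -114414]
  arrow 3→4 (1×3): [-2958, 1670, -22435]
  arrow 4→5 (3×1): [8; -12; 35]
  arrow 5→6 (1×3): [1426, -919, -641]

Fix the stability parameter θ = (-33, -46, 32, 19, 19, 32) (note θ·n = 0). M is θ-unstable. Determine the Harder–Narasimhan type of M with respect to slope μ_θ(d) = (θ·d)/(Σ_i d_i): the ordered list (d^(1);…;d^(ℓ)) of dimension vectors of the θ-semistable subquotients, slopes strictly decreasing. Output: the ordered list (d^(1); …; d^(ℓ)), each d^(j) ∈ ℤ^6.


Interval decomposition of M: I[1,3], I[1,6], I[2,3], I[5,5]^2.
HN type (ℓ=5): μ^(1)=32; μ^(2)=70/3; μ^(3)=19; μ^(4)=-79/2; μ^(5)=-46

((0, 0, 2, 0, 0, 1); (0, 0, 1, 1, 1, 0); (0, 0, 0, 0, 2, 0); (2, 2, 0, 0, 0, 0); (0, 1, 0, 0, 0, 0))


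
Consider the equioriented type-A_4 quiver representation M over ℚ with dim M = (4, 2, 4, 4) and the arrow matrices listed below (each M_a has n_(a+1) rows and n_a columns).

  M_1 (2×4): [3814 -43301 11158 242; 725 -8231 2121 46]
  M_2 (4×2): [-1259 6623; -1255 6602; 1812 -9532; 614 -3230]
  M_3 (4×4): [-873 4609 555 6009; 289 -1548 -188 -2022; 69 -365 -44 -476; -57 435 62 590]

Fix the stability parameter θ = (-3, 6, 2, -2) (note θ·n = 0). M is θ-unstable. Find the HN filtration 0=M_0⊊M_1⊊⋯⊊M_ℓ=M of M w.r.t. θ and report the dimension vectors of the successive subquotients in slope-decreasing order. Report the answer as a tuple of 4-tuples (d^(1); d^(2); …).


Barcode: M ≅ I[1,1]^2, I[1,4]^2, I[3,3], I[3,4], I[4,4]. HN layers by μ_θ (4 steps, strictly decreasing):
  μ^(1)=2; μ^(2)=0; μ^(3)=-2; μ^(4)=-3

((0, 2, 3, 2); (0, 0, 1, 1); (0, 0, 0, 1); (4, 0, 0, 0))


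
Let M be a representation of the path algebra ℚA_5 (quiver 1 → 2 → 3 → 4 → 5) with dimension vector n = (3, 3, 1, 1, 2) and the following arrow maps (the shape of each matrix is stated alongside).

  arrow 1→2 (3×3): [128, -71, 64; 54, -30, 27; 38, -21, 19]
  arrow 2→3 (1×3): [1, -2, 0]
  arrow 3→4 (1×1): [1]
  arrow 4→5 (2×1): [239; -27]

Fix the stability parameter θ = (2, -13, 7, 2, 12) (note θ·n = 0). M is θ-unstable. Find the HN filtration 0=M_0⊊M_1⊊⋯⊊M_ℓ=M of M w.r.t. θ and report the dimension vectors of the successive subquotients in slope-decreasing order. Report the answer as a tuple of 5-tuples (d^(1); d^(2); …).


Via rank(M_{q-1}∘⋯∘M_p): M ≅ I[1,1], I[1,2], I[1,5], I[2,2], I[5,5].
μ_θ-semistable layers: μ^(1)=12; μ^(2)=9/2; μ^(3)=2; μ^(4)=-11/2; μ^(5)=-13

((0, 0, 0, 0, 2); (0, 0, 1, 1, 0); (1, 0, 0, 0, 0); (2, 2, 0, 0, 0); (0, 1, 0, 0, 0))


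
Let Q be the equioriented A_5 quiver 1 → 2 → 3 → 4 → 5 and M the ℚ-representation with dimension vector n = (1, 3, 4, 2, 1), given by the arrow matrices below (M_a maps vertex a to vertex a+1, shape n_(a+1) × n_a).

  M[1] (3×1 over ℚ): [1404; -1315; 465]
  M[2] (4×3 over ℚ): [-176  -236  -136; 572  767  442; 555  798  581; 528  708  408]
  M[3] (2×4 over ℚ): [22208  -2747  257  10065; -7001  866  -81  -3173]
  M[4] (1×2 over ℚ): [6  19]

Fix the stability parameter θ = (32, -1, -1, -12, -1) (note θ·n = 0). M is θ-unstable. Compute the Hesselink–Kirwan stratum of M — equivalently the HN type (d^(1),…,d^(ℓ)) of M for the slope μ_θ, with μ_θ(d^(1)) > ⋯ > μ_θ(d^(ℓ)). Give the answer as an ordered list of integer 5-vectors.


Barcode: M ≅ I[1,5], I[2,2], I[2,4], I[3,3]^2. HN layers by μ_θ (3 steps, strictly decreasing):
  μ^(1)=17/5; μ^(2)=-1; μ^(3)=-14/3

((1, 1, 1, 1, 1); (0, 1, 2, 0, 0); (0, 1, 1, 1, 0))


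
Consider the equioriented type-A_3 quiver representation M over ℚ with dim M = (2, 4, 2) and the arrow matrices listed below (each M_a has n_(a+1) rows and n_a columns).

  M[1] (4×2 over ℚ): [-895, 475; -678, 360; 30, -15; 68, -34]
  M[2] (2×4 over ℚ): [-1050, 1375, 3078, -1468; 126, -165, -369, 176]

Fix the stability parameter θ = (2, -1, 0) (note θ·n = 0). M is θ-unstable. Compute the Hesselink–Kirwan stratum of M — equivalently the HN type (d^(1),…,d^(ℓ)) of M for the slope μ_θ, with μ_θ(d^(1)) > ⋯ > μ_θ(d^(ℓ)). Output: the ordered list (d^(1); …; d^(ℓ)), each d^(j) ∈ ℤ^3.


Interval decomposition of M: I[1,2], I[1,3], I[2,2], I[2,3].
HN type (ℓ=4): μ^(1)=1/2; μ^(2)=1/3; μ^(3)=0; μ^(4)=-1

((1, 1, 0); (1, 1, 1); (0, 0, 1); (0, 2, 0))


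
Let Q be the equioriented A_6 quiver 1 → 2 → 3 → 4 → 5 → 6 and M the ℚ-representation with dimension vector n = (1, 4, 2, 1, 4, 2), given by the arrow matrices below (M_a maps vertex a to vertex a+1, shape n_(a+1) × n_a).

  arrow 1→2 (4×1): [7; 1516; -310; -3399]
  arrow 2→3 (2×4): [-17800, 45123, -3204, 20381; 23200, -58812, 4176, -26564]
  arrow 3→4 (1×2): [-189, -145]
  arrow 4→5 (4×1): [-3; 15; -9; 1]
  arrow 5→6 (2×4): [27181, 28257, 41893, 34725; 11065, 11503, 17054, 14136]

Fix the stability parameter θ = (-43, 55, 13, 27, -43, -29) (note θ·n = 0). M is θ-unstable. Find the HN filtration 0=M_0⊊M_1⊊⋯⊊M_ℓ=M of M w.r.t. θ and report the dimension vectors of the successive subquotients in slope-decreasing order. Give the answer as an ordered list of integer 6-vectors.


Interval decomposition of M: I[1,5], I[2,2]^3, I[3,3], I[5,5], I[5,6]^2.
HN type (ℓ=4): μ^(1)=55; μ^(2)=13; μ^(3)=-29; μ^(4)=-43

((0, 3, 0, 0, 0, 0); (0, 1, 2, 1, 1, 0); (0, 0, 0, 0, 0, 2); (1, 0, 0, 0, 3, 0))


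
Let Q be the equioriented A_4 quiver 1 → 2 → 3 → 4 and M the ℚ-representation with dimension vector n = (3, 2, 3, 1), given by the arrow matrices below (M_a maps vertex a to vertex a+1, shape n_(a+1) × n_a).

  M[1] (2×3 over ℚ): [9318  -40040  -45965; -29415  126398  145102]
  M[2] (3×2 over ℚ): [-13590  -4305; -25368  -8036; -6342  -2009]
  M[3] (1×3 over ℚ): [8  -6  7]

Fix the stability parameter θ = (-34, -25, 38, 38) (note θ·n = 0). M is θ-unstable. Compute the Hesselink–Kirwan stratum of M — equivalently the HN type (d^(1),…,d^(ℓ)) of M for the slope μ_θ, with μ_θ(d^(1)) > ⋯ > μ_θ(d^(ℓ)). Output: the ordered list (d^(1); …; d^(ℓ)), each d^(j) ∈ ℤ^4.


Via rank(M_{q-1}∘⋯∘M_p): M ≅ I[1,1], I[1,2], I[1,4], I[3,3]^2.
μ_θ-semistable layers: μ^(1)=38; μ^(2)=-25; μ^(3)=-34

((0, 0, 3, 1); (0, 2, 0, 0); (3, 0, 0, 0))


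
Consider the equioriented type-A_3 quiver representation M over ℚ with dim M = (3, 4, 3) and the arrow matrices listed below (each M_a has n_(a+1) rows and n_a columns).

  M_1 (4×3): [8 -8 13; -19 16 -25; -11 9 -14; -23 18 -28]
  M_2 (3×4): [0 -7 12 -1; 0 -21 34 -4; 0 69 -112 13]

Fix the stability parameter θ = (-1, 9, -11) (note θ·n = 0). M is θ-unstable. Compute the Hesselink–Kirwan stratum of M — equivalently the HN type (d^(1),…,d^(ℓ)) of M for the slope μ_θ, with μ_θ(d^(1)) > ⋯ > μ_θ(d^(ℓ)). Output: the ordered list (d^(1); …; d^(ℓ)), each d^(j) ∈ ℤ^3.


Via rank(M_{q-1}∘⋯∘M_p): M ≅ I[1,2], I[1,3]^2, I[2,2], I[3,3].
μ_θ-semistable layers: μ^(1)=9; μ^(2)=-1; μ^(3)=-11

((0, 2, 0); (3, 2, 2); (0, 0, 1))


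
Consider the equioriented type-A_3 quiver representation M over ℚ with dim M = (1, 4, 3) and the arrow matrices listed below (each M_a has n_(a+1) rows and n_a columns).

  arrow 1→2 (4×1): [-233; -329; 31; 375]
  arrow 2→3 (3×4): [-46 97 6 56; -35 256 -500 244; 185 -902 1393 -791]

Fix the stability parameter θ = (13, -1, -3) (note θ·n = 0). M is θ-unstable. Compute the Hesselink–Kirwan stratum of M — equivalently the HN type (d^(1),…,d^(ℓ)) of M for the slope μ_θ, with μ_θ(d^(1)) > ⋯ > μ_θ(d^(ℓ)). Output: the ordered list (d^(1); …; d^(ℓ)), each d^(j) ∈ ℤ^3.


Barcode: M ≅ I[1,3], I[2,2], I[2,3]^2. HN layers by μ_θ (3 steps, strictly decreasing):
  μ^(1)=3; μ^(2)=-1; μ^(3)=-2

((1, 1, 1); (0, 1, 0); (0, 2, 2))


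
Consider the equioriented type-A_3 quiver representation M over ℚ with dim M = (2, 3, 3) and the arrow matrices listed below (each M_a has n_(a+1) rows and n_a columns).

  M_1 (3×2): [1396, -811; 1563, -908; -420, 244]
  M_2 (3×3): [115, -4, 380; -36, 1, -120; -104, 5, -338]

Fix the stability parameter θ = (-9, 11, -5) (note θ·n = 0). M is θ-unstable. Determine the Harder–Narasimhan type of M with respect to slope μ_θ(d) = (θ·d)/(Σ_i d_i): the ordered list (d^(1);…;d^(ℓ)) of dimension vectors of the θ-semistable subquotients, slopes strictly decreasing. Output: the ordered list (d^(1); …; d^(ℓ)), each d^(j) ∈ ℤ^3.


Interval decomposition of M: I[1,3]^2, I[2,3].
HN type (ℓ=2): μ^(1)=3; μ^(2)=-9

((0, 3, 3); (2, 0, 0))


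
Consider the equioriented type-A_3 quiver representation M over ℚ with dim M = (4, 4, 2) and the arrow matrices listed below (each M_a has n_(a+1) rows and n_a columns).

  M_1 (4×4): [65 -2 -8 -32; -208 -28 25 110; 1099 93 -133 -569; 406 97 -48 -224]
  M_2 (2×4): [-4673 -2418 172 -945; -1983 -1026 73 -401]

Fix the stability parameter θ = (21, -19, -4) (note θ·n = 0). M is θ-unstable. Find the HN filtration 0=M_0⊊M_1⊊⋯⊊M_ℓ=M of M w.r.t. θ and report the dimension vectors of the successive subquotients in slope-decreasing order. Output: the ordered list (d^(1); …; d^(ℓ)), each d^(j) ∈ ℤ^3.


Barcode: M ≅ I[1,2]^2, I[1,3]^2. HN layers by μ_θ (2 steps, strictly decreasing):
  μ^(1)=1; μ^(2)=-2/3

((2, 2, 0); (2, 2, 2))


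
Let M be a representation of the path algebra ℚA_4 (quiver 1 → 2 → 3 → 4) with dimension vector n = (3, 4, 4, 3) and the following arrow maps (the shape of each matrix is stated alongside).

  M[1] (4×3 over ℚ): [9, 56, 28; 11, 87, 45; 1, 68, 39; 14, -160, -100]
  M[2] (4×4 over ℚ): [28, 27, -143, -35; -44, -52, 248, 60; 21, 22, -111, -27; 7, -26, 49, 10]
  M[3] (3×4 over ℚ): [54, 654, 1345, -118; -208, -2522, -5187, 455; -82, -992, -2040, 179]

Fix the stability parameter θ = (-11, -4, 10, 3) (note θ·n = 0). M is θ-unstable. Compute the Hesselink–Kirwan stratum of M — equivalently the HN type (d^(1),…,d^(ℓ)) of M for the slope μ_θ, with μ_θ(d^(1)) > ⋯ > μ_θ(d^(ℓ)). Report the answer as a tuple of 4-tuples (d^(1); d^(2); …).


Via rank(M_{q-1}∘⋯∘M_p): M ≅ I[1,2], I[1,3], I[1,4], I[2,4], I[3,3], I[4,4].
μ_θ-semistable layers: μ^(1)=10; μ^(2)=13/2; μ^(3)=3; μ^(4)=-4; μ^(5)=-11

((0, 0, 2, 0); (0, 0, 2, 2); (0, 0, 0, 1); (0, 4, 0, 0); (3, 0, 0, 0))


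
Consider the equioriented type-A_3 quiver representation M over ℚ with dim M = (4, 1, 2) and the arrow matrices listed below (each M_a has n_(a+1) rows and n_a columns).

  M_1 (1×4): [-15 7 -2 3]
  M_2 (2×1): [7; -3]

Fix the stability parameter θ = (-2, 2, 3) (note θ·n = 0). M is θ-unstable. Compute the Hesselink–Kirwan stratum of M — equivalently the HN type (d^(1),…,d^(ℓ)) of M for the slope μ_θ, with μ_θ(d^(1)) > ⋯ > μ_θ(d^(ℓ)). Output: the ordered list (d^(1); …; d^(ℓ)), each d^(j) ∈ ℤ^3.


Interval decomposition of M: I[1,1]^3, I[1,3], I[3,3].
HN type (ℓ=3): μ^(1)=3; μ^(2)=2; μ^(3)=-2

((0, 0, 2); (0, 1, 0); (4, 0, 0))


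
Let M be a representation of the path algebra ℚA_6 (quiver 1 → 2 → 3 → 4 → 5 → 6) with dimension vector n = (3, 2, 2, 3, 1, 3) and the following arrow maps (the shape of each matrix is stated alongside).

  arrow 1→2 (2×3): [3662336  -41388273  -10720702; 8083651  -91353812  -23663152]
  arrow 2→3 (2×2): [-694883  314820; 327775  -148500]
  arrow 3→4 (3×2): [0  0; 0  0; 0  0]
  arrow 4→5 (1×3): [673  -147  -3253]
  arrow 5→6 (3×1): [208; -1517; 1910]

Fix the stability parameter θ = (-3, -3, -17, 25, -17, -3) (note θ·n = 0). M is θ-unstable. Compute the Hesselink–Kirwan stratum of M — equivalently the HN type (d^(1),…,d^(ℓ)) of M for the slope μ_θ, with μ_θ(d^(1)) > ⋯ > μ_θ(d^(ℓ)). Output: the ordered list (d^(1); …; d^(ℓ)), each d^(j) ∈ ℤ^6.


Via rank(M_{q-1}∘⋯∘M_p): M ≅ I[1,1], I[1,2], I[1,3], I[3,3], I[4,4]^2, I[4,6], I[6,6]^2.
μ_θ-semistable layers: μ^(1)=25; μ^(2)=5/3; μ^(3)=-3; μ^(4)=-23/3; μ^(5)=-17

((0, 0, 0, 2, 0, 0); (0, 0, 0, 1, 1, 1); (2, 1, 0, 0, 0, 2); (1, 1, 1, 0, 0, 0); (0, 0, 1, 0, 0, 0))


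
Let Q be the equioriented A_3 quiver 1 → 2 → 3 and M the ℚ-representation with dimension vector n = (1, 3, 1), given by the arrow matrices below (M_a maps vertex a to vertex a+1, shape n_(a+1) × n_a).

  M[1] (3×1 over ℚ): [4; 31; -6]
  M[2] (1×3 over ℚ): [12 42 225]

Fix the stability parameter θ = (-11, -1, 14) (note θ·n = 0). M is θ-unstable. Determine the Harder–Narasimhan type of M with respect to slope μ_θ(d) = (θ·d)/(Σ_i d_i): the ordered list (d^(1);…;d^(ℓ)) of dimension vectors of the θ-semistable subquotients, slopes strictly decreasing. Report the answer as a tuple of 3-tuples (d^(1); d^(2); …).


Via rank(M_{q-1}∘⋯∘M_p): M ≅ I[1,2], I[2,2], I[2,3].
μ_θ-semistable layers: μ^(1)=14; μ^(2)=-1; μ^(3)=-11

((0, 0, 1); (0, 3, 0); (1, 0, 0))


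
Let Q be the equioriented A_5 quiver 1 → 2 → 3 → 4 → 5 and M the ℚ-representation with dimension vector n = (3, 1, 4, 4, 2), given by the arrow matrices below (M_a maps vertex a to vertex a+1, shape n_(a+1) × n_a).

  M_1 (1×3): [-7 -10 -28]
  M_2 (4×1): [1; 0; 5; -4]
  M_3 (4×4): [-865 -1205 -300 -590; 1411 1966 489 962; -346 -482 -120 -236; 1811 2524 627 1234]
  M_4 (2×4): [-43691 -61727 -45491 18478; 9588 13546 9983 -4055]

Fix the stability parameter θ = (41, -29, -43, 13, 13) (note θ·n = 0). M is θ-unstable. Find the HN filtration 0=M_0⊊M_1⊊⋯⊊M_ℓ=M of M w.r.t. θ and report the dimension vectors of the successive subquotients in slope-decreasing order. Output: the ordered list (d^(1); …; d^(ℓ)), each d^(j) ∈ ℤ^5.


Interval decomposition of M: I[1,1]^2, I[1,5], I[3,3]^2, I[3,5], I[4,4]^2.
HN type (ℓ=4): μ^(1)=41; μ^(2)=13; μ^(3)=-31/3; μ^(4)=-43

((2, 0, 0, 0, 0); (0, 0, 0, 4, 2); (1, 1, 1, 0, 0); (0, 0, 3, 0, 0))


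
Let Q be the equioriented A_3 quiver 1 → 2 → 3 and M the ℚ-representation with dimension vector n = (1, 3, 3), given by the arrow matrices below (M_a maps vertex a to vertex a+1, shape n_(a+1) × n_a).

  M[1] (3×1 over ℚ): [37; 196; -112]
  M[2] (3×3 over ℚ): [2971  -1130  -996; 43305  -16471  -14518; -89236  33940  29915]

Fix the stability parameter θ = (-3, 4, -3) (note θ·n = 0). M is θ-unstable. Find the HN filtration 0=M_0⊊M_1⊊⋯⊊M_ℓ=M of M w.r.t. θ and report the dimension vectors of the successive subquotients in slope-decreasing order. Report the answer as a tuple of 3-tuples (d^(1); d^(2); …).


Interval decomposition of M: I[1,3], I[2,3]^2.
HN type (ℓ=2): μ^(1)=1/2; μ^(2)=-3

((0, 3, 3); (1, 0, 0))


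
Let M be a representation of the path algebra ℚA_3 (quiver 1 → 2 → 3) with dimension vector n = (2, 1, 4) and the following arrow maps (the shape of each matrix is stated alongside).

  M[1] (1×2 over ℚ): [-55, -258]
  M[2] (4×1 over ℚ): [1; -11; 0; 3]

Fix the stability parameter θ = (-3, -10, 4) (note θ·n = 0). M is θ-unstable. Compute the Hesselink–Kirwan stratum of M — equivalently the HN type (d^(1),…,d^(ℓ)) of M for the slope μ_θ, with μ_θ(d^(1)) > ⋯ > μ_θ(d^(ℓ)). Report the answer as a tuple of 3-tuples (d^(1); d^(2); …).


Interval decomposition of M: I[1,1], I[1,3], I[3,3]^3.
HN type (ℓ=3): μ^(1)=4; μ^(2)=-3; μ^(3)=-13/2

((0, 0, 4); (1, 0, 0); (1, 1, 0))


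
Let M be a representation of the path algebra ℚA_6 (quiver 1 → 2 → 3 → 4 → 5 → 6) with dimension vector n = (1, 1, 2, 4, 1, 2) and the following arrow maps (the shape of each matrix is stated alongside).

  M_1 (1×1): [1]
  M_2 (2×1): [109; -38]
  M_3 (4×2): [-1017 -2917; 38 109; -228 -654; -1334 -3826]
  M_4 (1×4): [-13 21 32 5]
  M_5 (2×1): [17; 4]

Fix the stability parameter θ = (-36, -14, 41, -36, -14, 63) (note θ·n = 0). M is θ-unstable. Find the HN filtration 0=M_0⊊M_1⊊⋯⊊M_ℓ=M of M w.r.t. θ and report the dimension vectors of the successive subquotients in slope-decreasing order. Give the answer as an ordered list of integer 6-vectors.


Via rank(M_{q-1}∘⋯∘M_p): M ≅ I[1,6], I[3,4], I[4,4]^2, I[6,6].
μ_θ-semistable layers: μ^(1)=63; μ^(2)=5/2; μ^(3)=-3; μ^(4)=-14; μ^(5)=-36

((0, 0, 0, 0, 0, 2); (0, 0, 1, 1, 0, 0); (0, 0, 1, 1, 1, 0); (0, 1, 0, 0, 0, 0); (1, 0, 0, 2, 0, 0))


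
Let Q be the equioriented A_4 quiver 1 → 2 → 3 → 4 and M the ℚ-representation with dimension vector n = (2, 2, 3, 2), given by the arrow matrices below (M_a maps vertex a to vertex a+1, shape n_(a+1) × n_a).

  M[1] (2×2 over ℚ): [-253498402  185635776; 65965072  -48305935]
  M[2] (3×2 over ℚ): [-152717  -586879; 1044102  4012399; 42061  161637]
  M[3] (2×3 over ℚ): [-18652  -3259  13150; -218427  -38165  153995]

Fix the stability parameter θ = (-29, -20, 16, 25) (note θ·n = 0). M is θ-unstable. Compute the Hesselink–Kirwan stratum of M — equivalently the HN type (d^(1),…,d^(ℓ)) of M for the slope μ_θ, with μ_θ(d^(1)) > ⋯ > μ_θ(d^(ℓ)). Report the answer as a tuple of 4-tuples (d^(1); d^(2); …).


Barcode: M ≅ I[1,3], I[1,4], I[3,4]. HN layers by μ_θ (4 steps, strictly decreasing):
  μ^(1)=25; μ^(2)=16; μ^(3)=-20; μ^(4)=-29

((0, 0, 0, 2); (0, 0, 3, 0); (0, 2, 0, 0); (2, 0, 0, 0))


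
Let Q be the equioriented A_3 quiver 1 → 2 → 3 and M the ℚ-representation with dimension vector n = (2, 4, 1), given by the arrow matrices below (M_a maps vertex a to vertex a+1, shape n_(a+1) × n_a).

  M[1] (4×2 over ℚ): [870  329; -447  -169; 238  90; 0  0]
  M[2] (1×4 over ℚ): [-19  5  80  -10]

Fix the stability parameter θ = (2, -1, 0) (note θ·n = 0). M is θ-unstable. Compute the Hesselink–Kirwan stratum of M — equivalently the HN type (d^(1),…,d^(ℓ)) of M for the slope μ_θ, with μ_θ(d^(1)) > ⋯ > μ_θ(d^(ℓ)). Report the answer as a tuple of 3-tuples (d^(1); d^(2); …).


Interval decomposition of M: I[1,2], I[1,3], I[2,2]^2.
HN type (ℓ=3): μ^(1)=1/2; μ^(2)=1/3; μ^(3)=-1

((1, 1, 0); (1, 1, 1); (0, 2, 0))


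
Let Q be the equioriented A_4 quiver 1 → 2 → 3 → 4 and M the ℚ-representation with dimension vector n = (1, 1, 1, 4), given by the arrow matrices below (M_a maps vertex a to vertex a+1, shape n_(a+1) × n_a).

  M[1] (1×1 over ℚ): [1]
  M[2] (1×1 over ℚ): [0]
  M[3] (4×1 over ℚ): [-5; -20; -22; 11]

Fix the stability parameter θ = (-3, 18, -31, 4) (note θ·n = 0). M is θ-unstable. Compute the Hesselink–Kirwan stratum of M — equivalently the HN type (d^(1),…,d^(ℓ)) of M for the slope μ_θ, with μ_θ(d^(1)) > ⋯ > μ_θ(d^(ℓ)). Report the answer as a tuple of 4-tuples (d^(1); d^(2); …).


Via rank(M_{q-1}∘⋯∘M_p): M ≅ I[1,2], I[3,4], I[4,4]^3.
μ_θ-semistable layers: μ^(1)=18; μ^(2)=4; μ^(3)=-3; μ^(4)=-31

((0, 1, 0, 0); (0, 0, 0, 4); (1, 0, 0, 0); (0, 0, 1, 0))


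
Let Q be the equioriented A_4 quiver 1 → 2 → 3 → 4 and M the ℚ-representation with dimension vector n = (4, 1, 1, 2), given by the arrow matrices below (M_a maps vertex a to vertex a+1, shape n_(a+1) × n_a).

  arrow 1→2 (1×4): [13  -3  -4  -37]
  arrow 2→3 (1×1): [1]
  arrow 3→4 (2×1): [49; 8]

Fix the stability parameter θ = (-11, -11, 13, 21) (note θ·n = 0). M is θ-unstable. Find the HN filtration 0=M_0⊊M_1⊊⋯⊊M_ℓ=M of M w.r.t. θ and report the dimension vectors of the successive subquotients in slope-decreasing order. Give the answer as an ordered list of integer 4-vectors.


Via rank(M_{q-1}∘⋯∘M_p): M ≅ I[1,1]^3, I[1,4], I[4,4].
μ_θ-semistable layers: μ^(1)=21; μ^(2)=13; μ^(3)=-11

((0, 0, 0, 2); (0, 0, 1, 0); (4, 1, 0, 0))


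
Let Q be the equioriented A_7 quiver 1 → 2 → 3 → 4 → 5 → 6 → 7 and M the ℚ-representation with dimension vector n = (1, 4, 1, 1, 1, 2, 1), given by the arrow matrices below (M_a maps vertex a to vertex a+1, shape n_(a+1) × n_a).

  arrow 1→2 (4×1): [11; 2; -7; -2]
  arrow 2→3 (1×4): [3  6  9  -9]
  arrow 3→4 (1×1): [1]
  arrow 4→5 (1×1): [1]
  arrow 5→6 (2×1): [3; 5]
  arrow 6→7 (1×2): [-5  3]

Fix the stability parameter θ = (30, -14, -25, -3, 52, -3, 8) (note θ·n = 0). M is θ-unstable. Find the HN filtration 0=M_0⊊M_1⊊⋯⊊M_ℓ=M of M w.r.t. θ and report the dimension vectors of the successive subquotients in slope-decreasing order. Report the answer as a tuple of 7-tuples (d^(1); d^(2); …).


Via rank(M_{q-1}∘⋯∘M_p): M ≅ I[1,2], I[2,2]^2, I[2,6], I[6,7].
μ_θ-semistable layers: μ^(1)=49/2; μ^(2)=8; μ^(3)=-3; μ^(4)=-14; μ^(5)=-39/2

((0, 0, 0, 0, 1, 1, 0); (1, 1, 0, 0, 0, 0, 1); (0, 0, 0, 1, 0, 1, 0); (0, 2, 0, 0, 0, 0, 0); (0, 1, 1, 0, 0, 0, 0))


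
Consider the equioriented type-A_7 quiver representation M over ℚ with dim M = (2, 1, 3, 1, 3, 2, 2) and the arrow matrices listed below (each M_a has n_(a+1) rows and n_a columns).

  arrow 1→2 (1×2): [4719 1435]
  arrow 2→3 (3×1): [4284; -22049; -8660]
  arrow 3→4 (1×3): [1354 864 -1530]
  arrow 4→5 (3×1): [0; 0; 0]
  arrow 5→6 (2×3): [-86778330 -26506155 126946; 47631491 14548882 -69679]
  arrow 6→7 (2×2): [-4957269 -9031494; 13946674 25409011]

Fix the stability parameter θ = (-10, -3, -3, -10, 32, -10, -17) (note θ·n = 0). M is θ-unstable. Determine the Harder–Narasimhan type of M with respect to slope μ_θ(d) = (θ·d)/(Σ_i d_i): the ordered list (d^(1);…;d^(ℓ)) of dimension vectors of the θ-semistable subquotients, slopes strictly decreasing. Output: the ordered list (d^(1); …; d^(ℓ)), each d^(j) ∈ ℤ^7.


Interval decomposition of M: I[1,1], I[1,3], I[3,3], I[3,4], I[5,5], I[5,7]^2.
HN type (ℓ=5): μ^(1)=32; μ^(2)=5/3; μ^(3)=-3; μ^(4)=-13/2; μ^(5)=-10

((0, 0, 0, 0, 1, 0, 0); (0, 0, 0, 0, 2, 2, 2); (0, 1, 2, 0, 0, 0, 0); (0, 0, 1, 1, 0, 0, 0); (2, 0, 0, 0, 0, 0, 0))


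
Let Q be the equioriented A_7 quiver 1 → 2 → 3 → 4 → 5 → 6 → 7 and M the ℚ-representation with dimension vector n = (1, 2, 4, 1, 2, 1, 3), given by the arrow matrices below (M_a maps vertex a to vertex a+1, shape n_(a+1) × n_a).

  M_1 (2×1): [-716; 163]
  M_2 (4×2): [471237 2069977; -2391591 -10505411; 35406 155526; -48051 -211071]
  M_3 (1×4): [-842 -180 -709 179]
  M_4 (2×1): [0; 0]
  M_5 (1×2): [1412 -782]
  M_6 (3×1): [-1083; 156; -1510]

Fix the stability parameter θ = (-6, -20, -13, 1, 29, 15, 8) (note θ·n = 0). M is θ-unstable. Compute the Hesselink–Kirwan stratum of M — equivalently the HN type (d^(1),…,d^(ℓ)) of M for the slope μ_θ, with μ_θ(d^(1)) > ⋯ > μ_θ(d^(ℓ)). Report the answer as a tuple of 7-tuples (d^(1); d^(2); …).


Interval decomposition of M: I[1,4], I[2,2], I[3,3]^3, I[5,5], I[5,7], I[7,7]^2.
HN type (ℓ=6): μ^(1)=29; μ^(2)=52/3; μ^(3)=8; μ^(4)=1; μ^(5)=-13; μ^(6)=-20

((0, 0, 0, 0, 1, 0, 0); (0, 0, 0, 0, 1, 1, 1); (0, 0, 0, 0, 0, 0, 2); (0, 0, 0, 1, 0, 0, 0); (1, 1, 4, 0, 0, 0, 0); (0, 1, 0, 0, 0, 0, 0))


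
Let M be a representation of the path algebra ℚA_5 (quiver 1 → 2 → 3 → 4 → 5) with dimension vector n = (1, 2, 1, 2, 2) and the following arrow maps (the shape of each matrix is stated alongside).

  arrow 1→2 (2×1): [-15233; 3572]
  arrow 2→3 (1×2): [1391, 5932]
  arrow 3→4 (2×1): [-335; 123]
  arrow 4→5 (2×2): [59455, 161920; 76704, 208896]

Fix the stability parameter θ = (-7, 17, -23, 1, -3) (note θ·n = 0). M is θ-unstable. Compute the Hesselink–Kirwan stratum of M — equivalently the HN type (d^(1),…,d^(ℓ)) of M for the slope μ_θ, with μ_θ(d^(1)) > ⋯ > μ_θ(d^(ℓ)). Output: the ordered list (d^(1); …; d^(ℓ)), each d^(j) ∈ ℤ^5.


Interval decomposition of M: I[1,5], I[2,2], I[4,4], I[5,5].
HN type (ℓ=5): μ^(1)=17; μ^(2)=1; μ^(3)=-1; μ^(4)=-3; μ^(5)=-7

((0, 1, 0, 0, 0); (0, 0, 0, 1, 0); (0, 0, 0, 1, 1); (0, 1, 1, 0, 1); (1, 0, 0, 0, 0))


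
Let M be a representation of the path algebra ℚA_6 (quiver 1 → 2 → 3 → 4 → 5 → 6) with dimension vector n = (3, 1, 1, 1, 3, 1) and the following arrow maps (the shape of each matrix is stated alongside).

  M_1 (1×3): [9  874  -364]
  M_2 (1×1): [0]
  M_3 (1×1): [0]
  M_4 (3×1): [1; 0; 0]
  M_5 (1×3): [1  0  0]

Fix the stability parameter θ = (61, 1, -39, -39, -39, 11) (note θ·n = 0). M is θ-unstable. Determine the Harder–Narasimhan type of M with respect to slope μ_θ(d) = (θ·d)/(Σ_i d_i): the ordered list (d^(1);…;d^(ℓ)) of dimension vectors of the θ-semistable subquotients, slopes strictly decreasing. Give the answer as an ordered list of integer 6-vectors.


Barcode: M ≅ I[1,1]^2, I[1,2], I[3,3], I[4,6], I[5,5]^2. HN layers by μ_θ (4 steps, strictly decreasing):
  μ^(1)=61; μ^(2)=31; μ^(3)=11; μ^(4)=-39

((2, 0, 0, 0, 0, 0); (1, 1, 0, 0, 0, 0); (0, 0, 0, 0, 0, 1); (0, 0, 1, 1, 3, 0))


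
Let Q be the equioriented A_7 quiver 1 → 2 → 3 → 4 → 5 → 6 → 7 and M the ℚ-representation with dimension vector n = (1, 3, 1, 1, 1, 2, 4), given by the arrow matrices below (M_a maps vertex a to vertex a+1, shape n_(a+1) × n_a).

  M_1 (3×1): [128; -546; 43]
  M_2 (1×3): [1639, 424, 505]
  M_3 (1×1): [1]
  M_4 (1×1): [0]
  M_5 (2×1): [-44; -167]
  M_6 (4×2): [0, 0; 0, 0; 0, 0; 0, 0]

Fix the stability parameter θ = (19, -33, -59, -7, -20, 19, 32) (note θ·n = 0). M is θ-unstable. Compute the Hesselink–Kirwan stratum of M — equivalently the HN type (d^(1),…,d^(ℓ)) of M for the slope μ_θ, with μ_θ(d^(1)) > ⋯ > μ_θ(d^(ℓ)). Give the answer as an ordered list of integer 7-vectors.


Via rank(M_{q-1}∘⋯∘M_p): M ≅ I[1,4], I[2,2]^2, I[5,6], I[6,6], I[7,7]^4.
μ_θ-semistable layers: μ^(1)=32; μ^(2)=19; μ^(3)=-7; μ^(4)=-20; μ^(5)=-73/3; μ^(6)=-33

((0, 0, 0, 0, 0, 0, 4); (0, 0, 0, 0, 0, 2, 0); (0, 0, 0, 1, 0, 0, 0); (0, 0, 0, 0, 1, 0, 0); (1, 1, 1, 0, 0, 0, 0); (0, 2, 0, 0, 0, 0, 0))


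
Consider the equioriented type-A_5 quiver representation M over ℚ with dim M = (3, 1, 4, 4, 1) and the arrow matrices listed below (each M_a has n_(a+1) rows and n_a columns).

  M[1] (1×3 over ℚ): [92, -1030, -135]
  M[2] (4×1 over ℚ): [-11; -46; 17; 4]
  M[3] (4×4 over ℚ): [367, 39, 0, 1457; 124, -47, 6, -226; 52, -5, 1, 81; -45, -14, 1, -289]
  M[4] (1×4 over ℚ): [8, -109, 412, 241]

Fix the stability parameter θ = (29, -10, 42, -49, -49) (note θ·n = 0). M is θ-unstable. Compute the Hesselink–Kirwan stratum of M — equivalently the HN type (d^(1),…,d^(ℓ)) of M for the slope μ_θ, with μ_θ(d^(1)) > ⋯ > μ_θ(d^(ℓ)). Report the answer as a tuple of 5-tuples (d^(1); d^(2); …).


Interval decomposition of M: I[1,1]^2, I[1,4], I[3,4]^2, I[3,5].
HN type (ℓ=4): μ^(1)=29; μ^(2)=3; μ^(3)=-7/2; μ^(4)=-56/3

((2, 0, 0, 0, 0); (1, 1, 1, 1, 0); (0, 0, 2, 2, 0); (0, 0, 1, 1, 1))


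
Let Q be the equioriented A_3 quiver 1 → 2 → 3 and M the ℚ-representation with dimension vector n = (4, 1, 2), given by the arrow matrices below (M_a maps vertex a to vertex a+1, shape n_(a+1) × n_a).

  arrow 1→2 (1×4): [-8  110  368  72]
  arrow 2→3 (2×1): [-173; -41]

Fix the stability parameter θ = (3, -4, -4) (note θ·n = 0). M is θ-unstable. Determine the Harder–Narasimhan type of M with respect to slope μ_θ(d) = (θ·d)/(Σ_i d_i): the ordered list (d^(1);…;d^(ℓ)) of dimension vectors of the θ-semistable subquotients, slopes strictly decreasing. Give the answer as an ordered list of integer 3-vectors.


Via rank(M_{q-1}∘⋯∘M_p): M ≅ I[1,1]^3, I[1,3], I[3,3].
μ_θ-semistable layers: μ^(1)=3; μ^(2)=-5/3; μ^(3)=-4

((3, 0, 0); (1, 1, 1); (0, 0, 1))


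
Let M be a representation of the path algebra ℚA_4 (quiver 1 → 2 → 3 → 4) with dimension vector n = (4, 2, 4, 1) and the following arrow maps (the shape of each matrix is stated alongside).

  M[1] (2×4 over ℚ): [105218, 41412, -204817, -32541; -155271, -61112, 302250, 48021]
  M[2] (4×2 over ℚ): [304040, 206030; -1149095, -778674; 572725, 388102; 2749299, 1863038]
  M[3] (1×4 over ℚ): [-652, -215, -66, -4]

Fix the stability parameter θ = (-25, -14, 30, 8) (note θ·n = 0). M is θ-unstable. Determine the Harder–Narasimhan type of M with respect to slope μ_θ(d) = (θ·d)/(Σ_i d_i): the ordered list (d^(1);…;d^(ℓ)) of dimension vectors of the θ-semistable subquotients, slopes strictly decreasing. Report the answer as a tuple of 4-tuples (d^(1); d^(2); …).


Barcode: M ≅ I[1,1]^2, I[1,3], I[1,4], I[3,3]^2. HN layers by μ_θ (4 steps, strictly decreasing):
  μ^(1)=30; μ^(2)=19; μ^(3)=-14; μ^(4)=-25

((0, 0, 3, 0); (0, 0, 1, 1); (0, 2, 0, 0); (4, 0, 0, 0))


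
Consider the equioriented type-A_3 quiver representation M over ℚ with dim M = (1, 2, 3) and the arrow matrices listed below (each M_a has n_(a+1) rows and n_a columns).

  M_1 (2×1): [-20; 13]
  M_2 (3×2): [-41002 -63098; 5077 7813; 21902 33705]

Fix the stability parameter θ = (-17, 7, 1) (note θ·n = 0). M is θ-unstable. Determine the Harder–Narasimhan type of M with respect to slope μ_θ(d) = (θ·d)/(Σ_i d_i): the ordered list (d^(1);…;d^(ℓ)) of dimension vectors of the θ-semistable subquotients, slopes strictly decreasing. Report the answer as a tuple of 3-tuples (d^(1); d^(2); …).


Barcode: M ≅ I[1,3], I[2,3], I[3,3]. HN layers by μ_θ (3 steps, strictly decreasing):
  μ^(1)=4; μ^(2)=1; μ^(3)=-17

((0, 2, 2); (0, 0, 1); (1, 0, 0))


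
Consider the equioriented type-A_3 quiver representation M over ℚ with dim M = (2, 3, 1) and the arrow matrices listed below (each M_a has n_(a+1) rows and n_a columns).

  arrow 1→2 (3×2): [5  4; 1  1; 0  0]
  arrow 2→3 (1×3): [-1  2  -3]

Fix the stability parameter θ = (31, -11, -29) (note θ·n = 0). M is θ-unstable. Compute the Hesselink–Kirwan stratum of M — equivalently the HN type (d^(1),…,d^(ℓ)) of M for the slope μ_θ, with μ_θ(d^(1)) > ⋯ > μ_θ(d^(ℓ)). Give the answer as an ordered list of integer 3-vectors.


Barcode: M ≅ I[1,2], I[1,3], I[2,2]. HN layers by μ_θ (3 steps, strictly decreasing):
  μ^(1)=10; μ^(2)=-3; μ^(3)=-11

((1, 1, 0); (1, 1, 1); (0, 1, 0))


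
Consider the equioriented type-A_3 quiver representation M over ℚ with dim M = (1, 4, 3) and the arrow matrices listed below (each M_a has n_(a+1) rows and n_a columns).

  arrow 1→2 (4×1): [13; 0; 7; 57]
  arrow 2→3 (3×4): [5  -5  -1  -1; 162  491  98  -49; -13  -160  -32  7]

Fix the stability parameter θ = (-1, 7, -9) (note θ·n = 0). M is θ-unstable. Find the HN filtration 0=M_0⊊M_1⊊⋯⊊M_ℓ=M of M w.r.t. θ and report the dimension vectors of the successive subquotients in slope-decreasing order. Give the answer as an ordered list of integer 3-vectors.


Via rank(M_{q-1}∘⋯∘M_p): M ≅ I[1,3], I[2,2], I[2,3]^2.
μ_θ-semistable layers: μ^(1)=7; μ^(2)=-1

((0, 1, 0); (1, 3, 3))


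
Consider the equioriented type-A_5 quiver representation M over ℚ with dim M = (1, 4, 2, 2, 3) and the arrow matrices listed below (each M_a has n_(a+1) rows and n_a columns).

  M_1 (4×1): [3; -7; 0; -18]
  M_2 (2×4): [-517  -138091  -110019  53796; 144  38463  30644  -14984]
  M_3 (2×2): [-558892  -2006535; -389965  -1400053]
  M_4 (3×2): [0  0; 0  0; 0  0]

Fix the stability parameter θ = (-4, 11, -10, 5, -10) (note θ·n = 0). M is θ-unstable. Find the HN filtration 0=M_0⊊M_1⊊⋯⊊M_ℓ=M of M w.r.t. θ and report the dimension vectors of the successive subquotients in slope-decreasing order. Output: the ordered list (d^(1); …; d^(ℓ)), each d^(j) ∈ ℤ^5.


Interval decomposition of M: I[1,4], I[2,2]^2, I[2,4], I[5,5]^3.
HN type (ℓ=5): μ^(1)=11; μ^(2)=5; μ^(3)=1/2; μ^(4)=-4; μ^(5)=-10

((0, 2, 0, 0, 0); (0, 0, 0, 2, 0); (0, 2, 2, 0, 0); (1, 0, 0, 0, 0); (0, 0, 0, 0, 3))


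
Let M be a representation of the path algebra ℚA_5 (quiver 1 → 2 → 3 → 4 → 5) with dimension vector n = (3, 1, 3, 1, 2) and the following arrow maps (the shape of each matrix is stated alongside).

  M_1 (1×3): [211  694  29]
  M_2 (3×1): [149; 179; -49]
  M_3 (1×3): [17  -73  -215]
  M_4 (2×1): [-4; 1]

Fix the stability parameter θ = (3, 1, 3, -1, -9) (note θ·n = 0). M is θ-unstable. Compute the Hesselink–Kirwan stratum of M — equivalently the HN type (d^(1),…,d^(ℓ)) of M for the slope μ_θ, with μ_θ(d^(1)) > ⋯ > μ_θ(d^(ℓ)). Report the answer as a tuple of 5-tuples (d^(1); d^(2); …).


Barcode: M ≅ I[1,1]^2, I[1,5], I[3,3]^2, I[5,5]. HN layers by μ_θ (3 steps, strictly decreasing):
  μ^(1)=3; μ^(2)=-3/5; μ^(3)=-9

((2, 0, 2, 0, 0); (1, 1, 1, 1, 1); (0, 0, 0, 0, 1))


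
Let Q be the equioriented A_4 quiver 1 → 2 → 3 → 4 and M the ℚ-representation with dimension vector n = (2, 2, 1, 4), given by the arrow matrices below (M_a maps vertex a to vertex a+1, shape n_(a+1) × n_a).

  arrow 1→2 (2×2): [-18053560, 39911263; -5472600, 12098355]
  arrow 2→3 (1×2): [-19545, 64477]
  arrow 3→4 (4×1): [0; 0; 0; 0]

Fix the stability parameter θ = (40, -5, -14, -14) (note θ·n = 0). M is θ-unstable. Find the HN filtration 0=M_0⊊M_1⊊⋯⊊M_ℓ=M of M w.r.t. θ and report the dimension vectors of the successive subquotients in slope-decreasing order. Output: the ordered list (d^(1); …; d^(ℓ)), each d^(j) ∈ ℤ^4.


Interval decomposition of M: I[1,1], I[1,2], I[2,3], I[4,4]^4.
HN type (ℓ=4): μ^(1)=40; μ^(2)=35/2; μ^(3)=-19/2; μ^(4)=-14

((1, 0, 0, 0); (1, 1, 0, 0); (0, 1, 1, 0); (0, 0, 0, 4))


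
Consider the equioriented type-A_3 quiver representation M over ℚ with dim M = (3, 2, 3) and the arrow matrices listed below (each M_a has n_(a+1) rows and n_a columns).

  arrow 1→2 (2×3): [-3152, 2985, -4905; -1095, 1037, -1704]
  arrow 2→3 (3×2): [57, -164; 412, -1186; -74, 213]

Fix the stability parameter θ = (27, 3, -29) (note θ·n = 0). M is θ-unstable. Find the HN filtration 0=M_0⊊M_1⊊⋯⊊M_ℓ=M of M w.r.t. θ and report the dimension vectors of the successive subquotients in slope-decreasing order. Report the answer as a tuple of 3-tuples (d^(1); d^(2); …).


Interval decomposition of M: I[1,1], I[1,3]^2, I[3,3].
HN type (ℓ=3): μ^(1)=27; μ^(2)=1/3; μ^(3)=-29

((1, 0, 0); (2, 2, 2); (0, 0, 1))


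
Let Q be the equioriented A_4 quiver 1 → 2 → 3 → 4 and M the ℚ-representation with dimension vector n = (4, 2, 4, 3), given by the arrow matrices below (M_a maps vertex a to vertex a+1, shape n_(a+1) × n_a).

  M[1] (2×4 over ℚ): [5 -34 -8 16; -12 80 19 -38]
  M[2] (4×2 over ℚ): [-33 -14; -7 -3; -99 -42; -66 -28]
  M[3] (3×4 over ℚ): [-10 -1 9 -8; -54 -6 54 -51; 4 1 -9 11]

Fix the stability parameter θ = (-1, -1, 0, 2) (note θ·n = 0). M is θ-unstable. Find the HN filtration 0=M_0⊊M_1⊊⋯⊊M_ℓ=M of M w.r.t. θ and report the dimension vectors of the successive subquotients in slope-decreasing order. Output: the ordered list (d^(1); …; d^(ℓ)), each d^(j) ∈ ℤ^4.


Via rank(M_{q-1}∘⋯∘M_p): M ≅ I[1,1]^2, I[1,3], I[1,4], I[3,3], I[3,4], I[4,4].
μ_θ-semistable layers: μ^(1)=2; μ^(2)=0; μ^(3)=-1

((0, 0, 0, 3); (0, 0, 4, 0); (4, 2, 0, 0))


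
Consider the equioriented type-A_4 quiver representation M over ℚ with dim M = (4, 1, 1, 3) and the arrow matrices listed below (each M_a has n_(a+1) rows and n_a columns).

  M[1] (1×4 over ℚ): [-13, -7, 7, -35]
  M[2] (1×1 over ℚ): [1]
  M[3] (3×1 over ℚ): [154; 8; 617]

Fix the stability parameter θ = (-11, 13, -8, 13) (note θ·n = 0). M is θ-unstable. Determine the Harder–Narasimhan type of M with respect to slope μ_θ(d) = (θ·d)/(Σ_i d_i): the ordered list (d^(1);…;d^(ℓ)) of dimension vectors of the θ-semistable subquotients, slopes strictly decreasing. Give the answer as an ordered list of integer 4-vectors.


Barcode: M ≅ I[1,1]^3, I[1,4], I[4,4]^2. HN layers by μ_θ (3 steps, strictly decreasing):
  μ^(1)=13; μ^(2)=5/2; μ^(3)=-11

((0, 0, 0, 3); (0, 1, 1, 0); (4, 0, 0, 0))


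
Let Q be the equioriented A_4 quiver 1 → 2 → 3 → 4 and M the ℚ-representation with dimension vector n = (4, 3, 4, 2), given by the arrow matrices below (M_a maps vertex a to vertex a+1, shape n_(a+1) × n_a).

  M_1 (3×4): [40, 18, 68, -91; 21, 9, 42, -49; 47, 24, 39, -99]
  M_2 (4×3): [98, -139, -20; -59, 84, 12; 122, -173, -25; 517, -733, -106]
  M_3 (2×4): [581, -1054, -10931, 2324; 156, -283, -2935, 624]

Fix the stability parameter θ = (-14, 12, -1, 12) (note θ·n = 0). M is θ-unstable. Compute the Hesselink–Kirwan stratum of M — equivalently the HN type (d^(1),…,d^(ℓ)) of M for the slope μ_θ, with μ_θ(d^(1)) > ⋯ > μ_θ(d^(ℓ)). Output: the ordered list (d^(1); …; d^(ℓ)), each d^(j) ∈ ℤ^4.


Interval decomposition of M: I[1,1], I[1,3], I[1,4]^2, I[3,3].
HN type (ℓ=4): μ^(1)=12; μ^(2)=11/2; μ^(3)=-1; μ^(4)=-14

((0, 0, 0, 2); (0, 3, 3, 0); (0, 0, 1, 0); (4, 0, 0, 0))


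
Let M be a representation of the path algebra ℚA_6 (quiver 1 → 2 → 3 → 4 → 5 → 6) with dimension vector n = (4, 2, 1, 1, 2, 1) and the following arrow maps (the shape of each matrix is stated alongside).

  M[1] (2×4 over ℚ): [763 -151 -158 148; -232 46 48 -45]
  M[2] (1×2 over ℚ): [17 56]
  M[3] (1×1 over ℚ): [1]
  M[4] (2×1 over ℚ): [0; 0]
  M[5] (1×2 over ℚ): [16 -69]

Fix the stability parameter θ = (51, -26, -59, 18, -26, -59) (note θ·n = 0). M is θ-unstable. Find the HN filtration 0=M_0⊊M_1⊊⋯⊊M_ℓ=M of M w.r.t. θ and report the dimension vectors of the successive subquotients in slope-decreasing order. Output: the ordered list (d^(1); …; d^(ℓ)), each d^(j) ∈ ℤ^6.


Via rank(M_{q-1}∘⋯∘M_p): M ≅ I[1,1]^2, I[1,2], I[1,4], I[5,5], I[5,6].
μ_θ-semistable layers: μ^(1)=51; μ^(2)=18; μ^(3)=25/2; μ^(4)=-34/3; μ^(5)=-26; μ^(6)=-85/2

((2, 0, 0, 0, 0, 0); (0, 0, 0, 1, 0, 0); (1, 1, 0, 0, 0, 0); (1, 1, 1, 0, 0, 0); (0, 0, 0, 0, 1, 0); (0, 0, 0, 0, 1, 1))
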